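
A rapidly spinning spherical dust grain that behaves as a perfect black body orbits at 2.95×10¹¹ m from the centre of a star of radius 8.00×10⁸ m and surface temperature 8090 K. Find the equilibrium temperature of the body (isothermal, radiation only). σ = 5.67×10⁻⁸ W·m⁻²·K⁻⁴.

The star's surface emits σT_*⁴; at distance d the flux is S = σT_*⁴(R_*/d)².
S = 5.67×10⁻⁸·(8090)⁴·(8.00×10⁸/2.95×10¹¹)² = 1786 W/m².
For an isothermal sphere T⁴ = (1−a)S/(4σ) = 7.875×10⁹ K⁴.

T ≈ 298 K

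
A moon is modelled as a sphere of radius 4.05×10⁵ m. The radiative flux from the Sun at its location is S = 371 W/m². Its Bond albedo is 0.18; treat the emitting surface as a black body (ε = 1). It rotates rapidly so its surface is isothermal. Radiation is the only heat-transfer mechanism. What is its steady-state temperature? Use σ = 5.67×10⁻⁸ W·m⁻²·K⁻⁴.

T ≈ 191 K

At equilibrium, absorbed power = emitted power.
Absorbing cross-section = πr² = 5.153×10¹¹ m²; emitting surface = 4πr² = 2.061×10¹² m² (ratio 4).
(1−a)S·A_cross = εσ·A_surf·T⁴  ⇒  T⁴ = (1−a)S/(4σ).
T⁴ = 0.820·371/(4·5.67×10⁻⁸) = 1.341×10⁹ K⁴.
T = (1.341×10⁹)^(1/4).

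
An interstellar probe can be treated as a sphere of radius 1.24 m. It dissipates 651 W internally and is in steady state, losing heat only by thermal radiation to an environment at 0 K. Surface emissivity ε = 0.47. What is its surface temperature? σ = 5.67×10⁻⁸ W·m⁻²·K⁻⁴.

Steady state: internal power = radiated power, P = εσA T⁴.
Radiating area A = 4πr² = 19.32 m².
T⁴ = P/(εσA) = 651/(0.47·5.67×10⁻⁸·19.32) = 1.264×10⁹ K⁴.
T = (1.264×10⁹)^(1/4).

T ≈ 189 K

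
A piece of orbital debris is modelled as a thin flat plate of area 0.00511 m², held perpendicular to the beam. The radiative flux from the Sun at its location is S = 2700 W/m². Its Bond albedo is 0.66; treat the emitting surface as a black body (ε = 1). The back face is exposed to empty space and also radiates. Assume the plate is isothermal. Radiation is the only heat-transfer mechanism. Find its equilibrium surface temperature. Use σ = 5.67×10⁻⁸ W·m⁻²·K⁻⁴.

T ≈ 300 K

At equilibrium, absorbed power = emitted power.
Absorbing cross-section = A = 0.005110 m²; emitting surface = 2A = 0.01022 m² (ratio 2).
(1−a)S·A_cross = εσ·A_surf·T⁴  ⇒  T⁴ = (1−a)S/(2σ).
T⁴ = 0.340·2700/(2·5.67×10⁻⁸) = 8.095×10⁹ K⁴.
T = (8.095×10⁹)^(1/4).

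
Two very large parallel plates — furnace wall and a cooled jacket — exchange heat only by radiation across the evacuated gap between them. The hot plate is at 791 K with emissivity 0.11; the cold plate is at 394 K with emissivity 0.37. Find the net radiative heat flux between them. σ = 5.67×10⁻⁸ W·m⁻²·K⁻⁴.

For two infinite grey parallel plates, q = σ(T₁⁴ − T₂⁴)/(1/ε₁ + 1/ε₂ − 1).
T₁⁴ − T₂⁴ = 3.915×10¹¹ − 2.410×10¹⁰ = 3.674×10¹¹ K⁴.
1/ε₁ + 1/ε₂ − 1 = 9.091 + 2.703 − 1 = 10.79.
q = 5.67×10⁻⁸ × 3.674×10¹¹ / 10.79.

q ≈ 1930 W/m²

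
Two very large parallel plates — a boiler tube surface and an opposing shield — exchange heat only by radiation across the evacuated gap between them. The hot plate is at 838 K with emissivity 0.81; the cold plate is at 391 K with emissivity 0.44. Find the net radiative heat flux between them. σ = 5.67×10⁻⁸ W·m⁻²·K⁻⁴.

q ≈ 10600 W/m²

For two infinite grey parallel plates, q = σ(T₁⁴ − T₂⁴)/(1/ε₁ + 1/ε₂ − 1).
T₁⁴ − T₂⁴ = 4.931×10¹¹ − 2.337×10¹⁰ = 4.698×10¹¹ K⁴.
1/ε₁ + 1/ε₂ − 1 = 1.235 + 2.273 − 1 = 2.507.
q = 5.67×10⁻⁸ × 4.698×10¹¹ / 2.507.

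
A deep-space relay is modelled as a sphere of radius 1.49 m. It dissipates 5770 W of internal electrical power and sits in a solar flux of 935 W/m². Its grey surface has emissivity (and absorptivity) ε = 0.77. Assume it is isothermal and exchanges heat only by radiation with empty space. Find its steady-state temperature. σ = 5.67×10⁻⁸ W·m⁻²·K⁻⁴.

At steady state, absorbed solar power + internal power = radiated power.
Absorbed: α·S·A_cross = 0.77·935·6.975 = 5021 W (cross-section πr²).
Total input = 5021 + 5770 = 10790 W.
Radiated: εσ·A_surf·T⁴ with A_surf = 4πr² = 27.90 m².
T⁴ = 10790/(0.77·5.67×10⁻⁸·27.90) = 8.860×10⁹ K⁴.

T ≈ 307 K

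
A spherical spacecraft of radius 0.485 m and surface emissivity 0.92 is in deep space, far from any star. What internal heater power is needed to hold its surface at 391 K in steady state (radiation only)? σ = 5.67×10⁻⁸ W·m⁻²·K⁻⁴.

P ≈ 3600 W

P = εσ·4πr²·T⁴.
4πr² = 2.956 m²; T⁴ = 2.337×10¹⁰ K⁴.
P = 0.92·5.67×10⁻⁸·2.956·2.337×10¹⁰.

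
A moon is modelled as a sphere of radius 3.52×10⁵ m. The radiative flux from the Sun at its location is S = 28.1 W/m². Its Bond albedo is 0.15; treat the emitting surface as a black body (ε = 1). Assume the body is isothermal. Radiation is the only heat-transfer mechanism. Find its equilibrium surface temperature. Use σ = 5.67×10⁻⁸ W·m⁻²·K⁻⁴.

At equilibrium, absorbed power = emitted power.
Absorbing cross-section = πr² = 3.893×10¹¹ m²; emitting surface = 4πr² = 1.557×10¹² m² (ratio 4).
(1−a)S·A_cross = εσ·A_surf·T⁴  ⇒  T⁴ = (1−a)S/(4σ).
T⁴ = 0.850·28.1/(4·5.67×10⁻⁸) = 1.053×10⁸ K⁴.
T = (1.053×10⁸)^(1/4).

T ≈ 101 K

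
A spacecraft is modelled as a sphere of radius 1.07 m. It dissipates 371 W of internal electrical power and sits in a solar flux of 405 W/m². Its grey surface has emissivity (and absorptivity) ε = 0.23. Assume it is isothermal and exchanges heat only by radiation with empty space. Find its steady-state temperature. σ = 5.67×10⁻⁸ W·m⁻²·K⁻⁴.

At steady state, absorbed solar power + internal power = radiated power.
Absorbed: α·S·A_cross = 0.23·405·3.597 = 335.0 W (cross-section πr²).
Total input = 335.0 + 371 = 706.0 W.
Radiated: εσ·A_surf·T⁴ with A_surf = 4πr² = 14.39 m².
T⁴ = 706.0/(0.23·5.67×10⁻⁸·14.39) = 3.763×10⁹ K⁴.

T ≈ 248 K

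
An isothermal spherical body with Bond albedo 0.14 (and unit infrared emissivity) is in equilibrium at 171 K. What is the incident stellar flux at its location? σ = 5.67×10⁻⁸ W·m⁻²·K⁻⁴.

S ≈ 225 W/m²

(1−a)S·πr² = σ·4πr²·T⁴ ⇒ S = 4σT⁴/(1−a).
S = 4·5.67×10⁻⁸·8.550×10⁸/0.860.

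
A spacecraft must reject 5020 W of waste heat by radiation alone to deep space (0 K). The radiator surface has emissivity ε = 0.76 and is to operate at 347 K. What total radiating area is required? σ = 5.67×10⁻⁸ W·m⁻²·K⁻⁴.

A ≈ 8.04 m²

P = εσA T⁴ ⇒ A = P/(εσT⁴).
T⁴ = 1.450×10¹⁰ K⁴.
A = 5020/(0.76 × 5.67×10⁻⁸ × 1.450×10¹⁰).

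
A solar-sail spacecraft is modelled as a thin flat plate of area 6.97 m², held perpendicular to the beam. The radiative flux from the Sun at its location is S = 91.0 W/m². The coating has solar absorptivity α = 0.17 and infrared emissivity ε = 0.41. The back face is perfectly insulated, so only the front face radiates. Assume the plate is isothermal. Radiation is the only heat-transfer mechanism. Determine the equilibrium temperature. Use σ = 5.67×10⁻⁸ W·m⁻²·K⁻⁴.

At equilibrium, absorbed power = emitted power.
Absorbing cross-section = A = 6.970 m²; emitting surface = A = 6.970 m² (ratio 1).
αS·A_cross = εσ·A_surf·T⁴  ⇒  T⁴ = αS/(ε·1σ).
T⁴ = 0.170·91.0/(0.41·1·5.67×10⁻⁸) = 6.655×10⁸ K⁴.
T = (6.655×10⁸)^(1/4).

T ≈ 161 K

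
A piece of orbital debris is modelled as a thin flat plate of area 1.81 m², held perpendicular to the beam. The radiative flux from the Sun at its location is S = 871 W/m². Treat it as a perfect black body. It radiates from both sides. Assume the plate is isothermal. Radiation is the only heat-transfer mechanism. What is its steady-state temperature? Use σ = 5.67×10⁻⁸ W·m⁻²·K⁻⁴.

T ≈ 296 K

At equilibrium, absorbed power = emitted power.
Absorbing cross-section = A = 1.810 m²; emitting surface = 2A = 3.620 m² (ratio 2).
S·A_cross = εσ·A_surf·T⁴  ⇒  T⁴ = S/(2σ).
T⁴ = 1.00·871/(2·5.67×10⁻⁸) = 7.681×10⁹ K⁴.
T = (7.681×10⁹)^(1/4).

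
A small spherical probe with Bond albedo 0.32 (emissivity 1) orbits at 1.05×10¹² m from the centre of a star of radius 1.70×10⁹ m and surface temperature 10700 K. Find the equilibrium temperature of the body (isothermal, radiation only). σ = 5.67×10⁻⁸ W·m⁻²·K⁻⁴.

T ≈ 276 K

The star's surface emits σT_*⁴; at distance d the flux is S = σT_*⁴(R_*/d)².
S = 5.67×10⁻⁸·(10700)⁴·(1.70×10⁹/1.05×10¹²)² = 1948 W/m².
For an isothermal sphere T⁴ = (1−a)S/(4σ) = 5.841×10⁹ K⁴.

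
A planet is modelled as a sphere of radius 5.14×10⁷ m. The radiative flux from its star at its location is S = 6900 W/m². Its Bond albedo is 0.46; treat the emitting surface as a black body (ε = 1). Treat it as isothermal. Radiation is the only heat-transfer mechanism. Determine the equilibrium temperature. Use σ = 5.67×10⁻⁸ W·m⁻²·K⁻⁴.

At equilibrium, absorbed power = emitted power.
Absorbing cross-section = πr² = 8.300×10¹⁵ m²; emitting surface = 4πr² = 3.320×10¹⁶ m² (ratio 4).
(1−a)S·A_cross = εσ·A_surf·T⁴  ⇒  T⁴ = (1−a)S/(4σ).
T⁴ = 0.540·6900/(4·5.67×10⁻⁸) = 1.643×10¹⁰ K⁴.
T = (1.643×10¹⁰)^(1/4).

T ≈ 358 K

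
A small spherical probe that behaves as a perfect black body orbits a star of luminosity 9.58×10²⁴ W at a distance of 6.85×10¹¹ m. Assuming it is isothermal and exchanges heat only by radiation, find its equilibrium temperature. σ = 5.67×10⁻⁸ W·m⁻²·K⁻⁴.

T ≈ 51.7 K

First find the stellar flux at distance d: S = L/(4πd²) = 9.58×10²⁴/(4π·(6.85×10¹¹)²) = 1.625 W/m².
For an isothermal sphere, absorbed (1−a)S·πr² = emitted σ·4πr²·T⁴, so T⁴ = (1−a)S/(4σ).
T⁴ = 1.00·1.625/(4·5.67×10⁻⁸) = 7.164×10⁶ K⁴.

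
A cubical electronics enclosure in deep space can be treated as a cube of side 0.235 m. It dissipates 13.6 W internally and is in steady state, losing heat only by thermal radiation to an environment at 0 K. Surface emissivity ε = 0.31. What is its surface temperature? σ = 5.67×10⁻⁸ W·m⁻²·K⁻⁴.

T ≈ 220 K

Steady state: internal power = radiated power, P = εσA T⁴.
Radiating area A = 6L² = 0.3313 m².
T⁴ = P/(εσA) = 13.6/(0.31·5.67×10⁻⁸·0.3313) = 2.335×10⁹ K⁴.
T = (2.335×10⁹)^(1/4).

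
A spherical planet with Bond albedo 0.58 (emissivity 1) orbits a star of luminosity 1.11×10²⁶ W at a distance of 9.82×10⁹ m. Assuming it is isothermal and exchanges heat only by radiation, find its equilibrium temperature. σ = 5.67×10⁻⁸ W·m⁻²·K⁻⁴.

First find the stellar flux at distance d: S = L/(4πd²) = 1.11×10²⁶/(4π·(9.82×10⁹)²) = 91600 W/m².
For an isothermal sphere, absorbed (1−a)S·πr² = emitted σ·4πr²·T⁴, so T⁴ = (1−a)S/(4σ).
T⁴ = 0.420·91600/(4·5.67×10⁻⁸) = 1.696×10¹¹ K⁴.

T ≈ 642 K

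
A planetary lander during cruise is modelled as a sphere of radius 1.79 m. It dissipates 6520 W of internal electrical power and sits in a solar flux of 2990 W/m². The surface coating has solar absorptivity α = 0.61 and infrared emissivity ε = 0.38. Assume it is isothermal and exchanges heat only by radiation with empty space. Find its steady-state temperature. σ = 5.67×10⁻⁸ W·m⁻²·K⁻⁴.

T ≈ 412 K

At steady state, absorbed solar power + internal power = radiated power.
Absorbed: α·S·A_cross = 0.61·2990·10.07 = 18360 W (cross-section πr²).
Total input = 18360 + 6520 = 24880 W.
Radiated: εσ·A_surf·T⁴ with A_surf = 4πr² = 40.26 m².
T⁴ = 24880/(0.38·5.67×10⁻⁸·40.26) = 2.868×10¹⁰ K⁴.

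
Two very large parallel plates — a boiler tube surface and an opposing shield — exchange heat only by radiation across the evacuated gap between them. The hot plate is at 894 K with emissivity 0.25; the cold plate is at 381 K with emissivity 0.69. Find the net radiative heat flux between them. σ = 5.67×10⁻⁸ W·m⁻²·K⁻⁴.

q ≈ 7870 W/m²

For two infinite grey parallel plates, q = σ(T₁⁴ − T₂⁴)/(1/ε₁ + 1/ε₂ − 1).
T₁⁴ − T₂⁴ = 6.388×10¹¹ − 2.107×10¹⁰ = 6.177×10¹¹ K⁴.
1/ε₁ + 1/ε₂ − 1 = 4.000 + 1.449 − 1 = 4.449.
q = 5.67×10⁻⁸ × 6.177×10¹¹ / 4.449.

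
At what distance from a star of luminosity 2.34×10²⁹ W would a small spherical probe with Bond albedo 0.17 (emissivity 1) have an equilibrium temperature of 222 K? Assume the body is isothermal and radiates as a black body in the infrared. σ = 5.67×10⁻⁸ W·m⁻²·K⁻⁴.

d ≈ 5.30×10¹² m

For an isothermal black-emitting sphere, (1−a)S·πr² = σ·4πr²·T⁴ ⇒ S = 4σT⁴/(1−a).
S = 4·5.67×10⁻⁸·(222)⁴/0.830 = 663.7 W/m².
Flux falls as S = L/(4πd²), so d = √(L/(4πS)) = √(2.34×10²⁹/(4π·663.7)).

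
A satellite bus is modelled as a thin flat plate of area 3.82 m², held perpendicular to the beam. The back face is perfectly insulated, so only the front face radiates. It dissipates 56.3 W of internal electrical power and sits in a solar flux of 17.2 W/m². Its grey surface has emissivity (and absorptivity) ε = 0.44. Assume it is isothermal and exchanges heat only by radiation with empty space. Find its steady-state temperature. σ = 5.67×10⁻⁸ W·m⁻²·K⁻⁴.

T ≈ 173 K

At steady state, absorbed solar power + internal power = radiated power.
Absorbed: α·S·A_cross = 0.44·17.2·3.820 = 28.91 W (cross-section A).
Total input = 28.91 + 56.3 = 85.21 W.
Radiated: εσ·A_surf·T⁴ with A_surf = A = 3.820 m².
T⁴ = 85.21/(0.44·5.67×10⁻⁸·3.820) = 8.941×10⁸ K⁴.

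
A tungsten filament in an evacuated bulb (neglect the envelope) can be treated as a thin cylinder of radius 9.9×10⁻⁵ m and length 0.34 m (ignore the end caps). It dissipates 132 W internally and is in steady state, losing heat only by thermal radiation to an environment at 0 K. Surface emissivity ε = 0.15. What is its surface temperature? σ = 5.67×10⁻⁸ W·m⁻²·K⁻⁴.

T ≈ 2930 K

Steady state: internal power = radiated power, P = εσA T⁴.
Radiating area A = 2πrL = 2.115×10⁻⁴ m².
T⁴ = P/(εσA) = 132/(0.15·5.67×10⁻⁸·2.115×10⁻⁴) = 7.338×10¹³ K⁴.
T = (7.338×10¹³)^(1/4).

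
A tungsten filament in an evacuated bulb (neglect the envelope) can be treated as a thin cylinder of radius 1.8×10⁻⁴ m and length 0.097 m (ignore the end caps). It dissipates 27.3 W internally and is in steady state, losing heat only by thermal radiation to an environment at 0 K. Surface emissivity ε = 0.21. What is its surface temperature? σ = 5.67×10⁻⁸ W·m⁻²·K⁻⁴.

T ≈ 2140 K

Steady state: internal power = radiated power, P = εσA T⁴.
Radiating area A = 2πrL = 1.097×10⁻⁴ m².
T⁴ = P/(εσA) = 27.3/(0.21·5.67×10⁻⁸·1.097×10⁻⁴) = 2.090×10¹³ K⁴.
T = (2.090×10¹³)^(1/4).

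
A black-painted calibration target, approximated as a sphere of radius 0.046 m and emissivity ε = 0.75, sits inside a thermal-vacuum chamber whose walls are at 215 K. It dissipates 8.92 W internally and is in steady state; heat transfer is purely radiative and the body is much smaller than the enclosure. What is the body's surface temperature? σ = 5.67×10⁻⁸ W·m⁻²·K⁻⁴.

For a small grey body in a large enclosure, net radiated power = εσA(T⁴ − T_w⁴).
Steady state: P = εσA(T⁴ − T_w⁴) with A = 4πr² = 0.02659 m².
T⁴ = P/(εσA) + T_w⁴ = 8.92/(0.75·5.67×10⁻⁸·0.02659) + (215)⁴
    = 7.889×10⁹ + 2.137×10⁹ = 1.003×10¹⁰ K⁴.

T ≈ 316 K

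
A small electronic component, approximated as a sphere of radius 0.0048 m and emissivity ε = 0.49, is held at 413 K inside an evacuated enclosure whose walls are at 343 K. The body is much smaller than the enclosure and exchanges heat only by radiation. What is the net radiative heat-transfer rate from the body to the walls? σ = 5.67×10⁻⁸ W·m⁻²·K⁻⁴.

For a small grey body in a large enclosure: P_net = εσA(T_body⁴ − T_wall⁴).
A = 4πr² = 2.895×10⁻⁴ m²; T_body⁴ − T_wall⁴ = 2.909×10¹⁰ − 1.384×10¹⁰ = 1.525×10¹⁰ K⁴.
|P_net| = 0.49·5.67×10⁻⁸·2.895×10⁻⁴·1.525×10¹⁰.

P_net ≈ 0.123 W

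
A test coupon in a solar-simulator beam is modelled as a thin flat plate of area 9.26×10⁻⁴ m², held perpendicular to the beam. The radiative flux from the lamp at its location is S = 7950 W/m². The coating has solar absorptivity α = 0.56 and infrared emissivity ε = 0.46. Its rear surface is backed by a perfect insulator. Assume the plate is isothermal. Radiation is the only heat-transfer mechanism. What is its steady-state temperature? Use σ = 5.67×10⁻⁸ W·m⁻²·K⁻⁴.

T ≈ 643 K

At equilibrium, absorbed power = emitted power.
Absorbing cross-section = A = 9.260×10⁻⁴ m²; emitting surface = A = 9.260×10⁻⁴ m² (ratio 1).
αS·A_cross = εσ·A_surf·T⁴  ⇒  T⁴ = αS/(ε·1σ).
T⁴ = 0.560·7950/(0.46·1·5.67×10⁻⁸) = 1.707×10¹¹ K⁴.
T = (1.707×10¹¹)^(1/4).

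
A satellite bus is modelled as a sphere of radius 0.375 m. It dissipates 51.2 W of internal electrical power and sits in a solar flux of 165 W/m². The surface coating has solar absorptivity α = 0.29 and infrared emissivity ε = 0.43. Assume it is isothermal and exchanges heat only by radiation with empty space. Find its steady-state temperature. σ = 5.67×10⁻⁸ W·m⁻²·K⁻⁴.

T ≈ 202 K

At steady state, absorbed solar power + internal power = radiated power.
Absorbed: α·S·A_cross = 0.29·165·0.4418 = 21.14 W (cross-section πr²).
Total input = 21.14 + 51.2 = 72.34 W.
Radiated: εσ·A_surf·T⁴ with A_surf = 4πr² = 1.767 m².
T⁴ = 72.34/(0.43·5.67×10⁻⁸·1.767) = 1.679×10⁹ K⁴.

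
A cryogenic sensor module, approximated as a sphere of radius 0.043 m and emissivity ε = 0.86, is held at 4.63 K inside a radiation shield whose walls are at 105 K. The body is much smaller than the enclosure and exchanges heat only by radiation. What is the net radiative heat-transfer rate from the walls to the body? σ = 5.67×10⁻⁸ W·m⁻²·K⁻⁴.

For a small grey body in a large enclosure: P_net = εσA(T_body⁴ − T_wall⁴).
A = 4πr² = 0.02324 m²; T_body⁴ − T_wall⁴ = 459.5 − 1.216×10⁸ = -1.216×10⁸ K⁴.
|P_net| = 0.86·5.67×10⁻⁸·0.02324·1.216×10⁸.

P_net ≈ 0.138 W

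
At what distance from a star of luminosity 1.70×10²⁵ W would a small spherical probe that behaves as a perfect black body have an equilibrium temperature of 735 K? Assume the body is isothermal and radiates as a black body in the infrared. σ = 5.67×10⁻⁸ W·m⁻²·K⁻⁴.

For an isothermal black-emitting sphere, (1−a)S·πr² = σ·4πr²·T⁴ ⇒ S = 4σT⁴/(1−a).
S = 4·5.67×10⁻⁸·(735)⁴/1.00 = 66190 W/m².
Flux falls as S = L/(4πd²), so d = √(L/(4πS)) = √(1.70×10²⁵/(4π·66190)).

d ≈ 4.52×10⁹ m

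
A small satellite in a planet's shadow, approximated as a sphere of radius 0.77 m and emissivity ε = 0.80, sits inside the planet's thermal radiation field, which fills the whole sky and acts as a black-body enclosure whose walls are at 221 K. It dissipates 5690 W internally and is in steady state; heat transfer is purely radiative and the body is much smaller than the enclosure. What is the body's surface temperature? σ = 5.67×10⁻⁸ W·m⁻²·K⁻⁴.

For a small grey body in a large enclosure, net radiated power = εσA(T⁴ − T_w⁴).
Steady state: P = εσA(T⁴ − T_w⁴) with A = 4πr² = 7.451 m².
T⁴ = P/(εσA) + T_w⁴ = 5690/(0.80·5.67×10⁻⁸·7.451) + (221)⁴
    = 1.684×10¹⁰ + 2.385×10⁹ = 1.922×10¹⁰ K⁴.

T ≈ 372 K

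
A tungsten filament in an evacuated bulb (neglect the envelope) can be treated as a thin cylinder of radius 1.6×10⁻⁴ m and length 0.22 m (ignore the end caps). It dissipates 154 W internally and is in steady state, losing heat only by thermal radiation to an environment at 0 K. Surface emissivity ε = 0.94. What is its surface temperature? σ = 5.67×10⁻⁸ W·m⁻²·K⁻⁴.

Steady state: internal power = radiated power, P = εσA T⁴.
Radiating area A = 2πrL = 2.212×10⁻⁴ m².
T⁴ = P/(εσA) = 154/(0.94·5.67×10⁻⁸·2.212×10⁻⁴) = 1.306×10¹³ K⁴.
T = (1.306×10¹³)^(1/4).

T ≈ 1900 K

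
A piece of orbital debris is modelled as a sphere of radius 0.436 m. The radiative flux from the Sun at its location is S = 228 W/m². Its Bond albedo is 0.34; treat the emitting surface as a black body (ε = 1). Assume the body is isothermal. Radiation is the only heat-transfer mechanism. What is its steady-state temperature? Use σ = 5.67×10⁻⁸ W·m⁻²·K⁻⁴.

T ≈ 160 K

At equilibrium, absorbed power = emitted power.
Absorbing cross-section = πr² = 0.5972 m²; emitting surface = 4πr² = 2.389 m² (ratio 4).
(1−a)S·A_cross = εσ·A_surf·T⁴  ⇒  T⁴ = (1−a)S/(4σ).
T⁴ = 0.660·228/(4·5.67×10⁻⁸) = 6.635×10⁸ K⁴.
T = (6.635×10⁸)^(1/4).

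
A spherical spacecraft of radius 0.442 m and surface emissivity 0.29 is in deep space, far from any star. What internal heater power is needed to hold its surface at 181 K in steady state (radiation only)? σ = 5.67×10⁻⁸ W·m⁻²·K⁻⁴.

P ≈ 43.3 W

P = εσ·4πr²·T⁴.
4πr² = 2.455 m²; T⁴ = 1.073×10⁹ K⁴.
P = 0.29·5.67×10⁻⁸·2.455·1.073×10⁹.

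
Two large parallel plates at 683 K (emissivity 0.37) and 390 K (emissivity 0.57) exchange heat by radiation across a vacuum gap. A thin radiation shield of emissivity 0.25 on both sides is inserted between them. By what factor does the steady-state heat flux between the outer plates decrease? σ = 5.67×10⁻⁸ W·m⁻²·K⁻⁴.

factor ≈ 3.02

Without shield: q₀ = σΔ(T⁴)/(1/ε₁+1/ε₂−1) with denominator 3.457.
With shield the two gaps are in series; the resistances add: (1/ε₁+1/ε_s−1)+(1/ε_s+1/ε₂−1) = 5.703+4.754 = 10.46.
Heat-flux ratio q₀/q = 10.46/3.457.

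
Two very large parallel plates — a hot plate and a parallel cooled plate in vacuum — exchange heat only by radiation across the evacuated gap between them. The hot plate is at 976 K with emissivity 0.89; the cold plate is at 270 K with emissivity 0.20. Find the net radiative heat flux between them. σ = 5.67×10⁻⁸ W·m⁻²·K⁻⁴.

q ≈ 9980 W/m²

For two infinite grey parallel plates, q = σ(T₁⁴ − T₂⁴)/(1/ε₁ + 1/ε₂ − 1).
T₁⁴ − T₂⁴ = 9.074×10¹¹ − 5.314×10⁹ = 9.021×10¹¹ K⁴.
1/ε₁ + 1/ε₂ − 1 = 1.124 + 5.000 − 1 = 5.124.
q = 5.67×10⁻⁸ × 9.021×10¹¹ / 5.124.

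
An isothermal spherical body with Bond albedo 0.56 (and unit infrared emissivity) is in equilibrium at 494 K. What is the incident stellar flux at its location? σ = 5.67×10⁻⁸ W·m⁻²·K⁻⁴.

(1−a)S·πr² = σ·4πr²·T⁴ ⇒ S = 4σT⁴/(1−a).
S = 4·5.67×10⁻⁸·5.955×10¹⁰/0.440.

S ≈ 30700 W/m²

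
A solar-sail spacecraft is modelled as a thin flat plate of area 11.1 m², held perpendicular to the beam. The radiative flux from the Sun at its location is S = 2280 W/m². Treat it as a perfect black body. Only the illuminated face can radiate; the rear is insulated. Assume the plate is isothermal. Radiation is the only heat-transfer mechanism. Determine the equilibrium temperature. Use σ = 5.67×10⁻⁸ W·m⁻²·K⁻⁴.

At equilibrium, absorbed power = emitted power.
Absorbing cross-section = A = 11.10 m²; emitting surface = A = 11.10 m² (ratio 1).
S·A_cross = εσ·A_surf·T⁴  ⇒  T⁴ = S/(1σ).
T⁴ = 1.00·2280/(1·5.67×10⁻⁸) = 4.021×10¹⁰ K⁴.
T = (4.021×10¹⁰)^(1/4).

T ≈ 448 K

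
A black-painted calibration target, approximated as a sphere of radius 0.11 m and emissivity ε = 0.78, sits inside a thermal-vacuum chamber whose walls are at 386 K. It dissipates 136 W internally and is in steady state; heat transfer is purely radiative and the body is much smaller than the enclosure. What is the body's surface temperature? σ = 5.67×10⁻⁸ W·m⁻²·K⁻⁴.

T ≈ 454 K

For a small grey body in a large enclosure, net radiated power = εσA(T⁴ − T_w⁴).
Steady state: P = εσA(T⁴ − T_w⁴) with A = 4πr² = 0.1521 m².
T⁴ = P/(εσA) + T_w⁴ = 136/(0.78·5.67×10⁻⁸·0.1521) + (386)⁴
    = 2.022×10¹⁰ + 2.220×10¹⁰ = 4.242×10¹⁰ K⁴.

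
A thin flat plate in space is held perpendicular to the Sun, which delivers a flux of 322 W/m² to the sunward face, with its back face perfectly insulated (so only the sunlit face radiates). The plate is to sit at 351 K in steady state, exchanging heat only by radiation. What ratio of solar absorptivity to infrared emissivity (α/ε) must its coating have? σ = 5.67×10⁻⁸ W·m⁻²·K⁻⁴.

α/ε ≈ 2.67

Balance: αS·A = εσ·1A·T⁴ ⇒ α/ε = σT⁴/S.
α/ε = 5.67×10⁻⁸·(351)⁴/322 = 5.67×10⁻⁸·1.518×10¹⁰/322.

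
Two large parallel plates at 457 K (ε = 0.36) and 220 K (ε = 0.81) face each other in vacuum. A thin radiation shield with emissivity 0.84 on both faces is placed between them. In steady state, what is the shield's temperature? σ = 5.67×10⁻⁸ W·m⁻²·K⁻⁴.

T_s ≈ 354 K

In steady state the net flux on the hot side equals that on the cold side.
σ(T₁⁴−T_s⁴)/D₁ = σ(T_s⁴−T₂⁴)/D₂, with D₁ = 1/ε₁+1/ε_s−1 = 2.968, D₂ = 1/ε_s+1/ε₂−1 = 1.425.
Solve for T_s⁴: T_s⁴ = (D₂·T₁⁴ + D₁·T₂⁴)/(D₁+D₂) = 1.573×10¹⁰ K⁴.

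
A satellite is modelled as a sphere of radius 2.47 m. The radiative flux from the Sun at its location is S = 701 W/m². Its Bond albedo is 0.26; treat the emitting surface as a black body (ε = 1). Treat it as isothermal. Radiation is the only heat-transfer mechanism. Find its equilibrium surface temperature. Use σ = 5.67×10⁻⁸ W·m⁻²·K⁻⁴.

T ≈ 219 K

At equilibrium, absorbed power = emitted power.
Absorbing cross-section = πr² = 19.17 m²; emitting surface = 4πr² = 76.67 m² (ratio 4).
(1−a)S·A_cross = εσ·A_surf·T⁴  ⇒  T⁴ = (1−a)S/(4σ).
T⁴ = 0.740·701/(4·5.67×10⁻⁸) = 2.287×10⁹ K⁴.
T = (2.287×10⁹)^(1/4).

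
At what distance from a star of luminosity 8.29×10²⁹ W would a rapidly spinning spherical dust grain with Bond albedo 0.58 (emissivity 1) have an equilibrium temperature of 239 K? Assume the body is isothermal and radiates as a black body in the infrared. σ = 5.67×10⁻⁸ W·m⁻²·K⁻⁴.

For an isothermal black-emitting sphere, (1−a)S·πr² = σ·4πr²·T⁴ ⇒ S = 4σT⁴/(1−a).
S = 4·5.67×10⁻⁸·(239)⁴/0.420 = 1762 W/m².
Flux falls as S = L/(4πd²), so d = √(L/(4πS)) = √(8.29×10²⁹/(4π·1762)).

d ≈ 6.12×10¹² m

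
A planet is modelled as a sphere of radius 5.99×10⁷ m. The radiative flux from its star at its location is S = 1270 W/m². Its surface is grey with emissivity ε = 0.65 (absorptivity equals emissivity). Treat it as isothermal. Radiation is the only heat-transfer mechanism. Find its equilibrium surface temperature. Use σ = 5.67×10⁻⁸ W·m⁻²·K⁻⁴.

At equilibrium, absorbed power = emitted power.
Absorbing cross-section = πr² = 1.127×10¹⁶ m²; emitting surface = 4πr² = 4.509×10¹⁶ m² (ratio 4).
εS·A_cross = εσ·A_surf·T⁴  ⇒  T⁴ = S/(4σ)   (ε cancels).
T⁴ = 1270/(4·5.67×10⁻⁸) = 5.600×10⁹ K⁴.
T = (5.600×10⁹)^(1/4).

T ≈ 274 K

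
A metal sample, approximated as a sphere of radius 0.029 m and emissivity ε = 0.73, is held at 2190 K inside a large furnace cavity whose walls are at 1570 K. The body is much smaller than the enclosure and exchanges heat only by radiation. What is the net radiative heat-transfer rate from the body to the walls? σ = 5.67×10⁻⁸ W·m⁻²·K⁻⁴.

For a small grey body in a large enclosure: P_net = εσA(T_body⁴ − T_wall⁴).
A = 4πr² = 0.01057 m²; T_body⁴ − T_wall⁴ = 2.300×10¹³ − 6.076×10¹² = 1.693×10¹³ K⁴.
|P_net| = 0.73·5.67×10⁻⁸·0.01057·1.693×10¹³.

P_net ≈ 7400 W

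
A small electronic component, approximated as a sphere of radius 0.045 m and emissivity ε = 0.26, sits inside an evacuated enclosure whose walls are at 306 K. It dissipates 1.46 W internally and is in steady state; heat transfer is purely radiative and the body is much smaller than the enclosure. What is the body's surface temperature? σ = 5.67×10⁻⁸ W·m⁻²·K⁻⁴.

T ≈ 335 K

For a small grey body in a large enclosure, net radiated power = εσA(T⁴ − T_w⁴).
Steady state: P = εσA(T⁴ − T_w⁴) with A = 4πr² = 0.02545 m².
T⁴ = P/(εσA) + T_w⁴ = 1.46/(0.26·5.67×10⁻⁸·0.02545) + (306)⁴
    = 3.892×10⁹ + 8.768×10⁹ = 1.266×10¹⁰ K⁴.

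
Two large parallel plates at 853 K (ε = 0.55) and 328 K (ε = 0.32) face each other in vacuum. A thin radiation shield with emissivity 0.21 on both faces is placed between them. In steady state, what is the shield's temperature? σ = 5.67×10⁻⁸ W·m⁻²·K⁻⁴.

In steady state the net flux on the hot side equals that on the cold side.
σ(T₁⁴−T_s⁴)/D₁ = σ(T_s⁴−T₂⁴)/D₂, with D₁ = 1/ε₁+1/ε_s−1 = 5.580, D₂ = 1/ε_s+1/ε₂−1 = 6.887.
Solve for T_s⁴: T_s⁴ = (D₂·T₁⁴ + D₁·T₂⁴)/(D₁+D₂) = 2.976×10¹¹ K⁴.

T_s ≈ 739 K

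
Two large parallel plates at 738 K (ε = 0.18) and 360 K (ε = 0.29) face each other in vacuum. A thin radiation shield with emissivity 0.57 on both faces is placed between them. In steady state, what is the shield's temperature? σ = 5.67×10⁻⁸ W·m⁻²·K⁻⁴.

T_s ≈ 599 K

In steady state the net flux on the hot side equals that on the cold side.
σ(T₁⁴−T_s⁴)/D₁ = σ(T_s⁴−T₂⁴)/D₂, with D₁ = 1/ε₁+1/ε_s−1 = 6.310, D₂ = 1/ε_s+1/ε₂−1 = 4.203.
Solve for T_s⁴: T_s⁴ = (D₂·T₁⁴ + D₁·T₂⁴)/(D₁+D₂) = 1.287×10¹¹ K⁴.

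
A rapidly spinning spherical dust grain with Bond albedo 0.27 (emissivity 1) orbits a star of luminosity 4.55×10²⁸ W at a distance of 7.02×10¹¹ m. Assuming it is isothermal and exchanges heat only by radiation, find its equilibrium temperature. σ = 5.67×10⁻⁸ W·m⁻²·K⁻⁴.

First find the stellar flux at distance d: S = L/(4πd²) = 4.55×10²⁸/(4π·(7.02×10¹¹)²) = 7347 W/m².
For an isothermal sphere, absorbed (1−a)S·πr² = emitted σ·4πr²·T⁴, so T⁴ = (1−a)S/(4σ).
T⁴ = 0.730·7347/(4·5.67×10⁻⁸) = 2.365×10¹⁰ K⁴.

T ≈ 392 K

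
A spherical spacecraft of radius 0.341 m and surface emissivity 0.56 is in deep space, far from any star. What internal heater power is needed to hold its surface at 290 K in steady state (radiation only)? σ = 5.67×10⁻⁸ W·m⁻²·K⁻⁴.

P = εσ·4πr²·T⁴.
4πr² = 1.461 m²; T⁴ = 7.073×10⁹ K⁴.
P = 0.56·5.67×10⁻⁸·1.461·7.073×10⁹.

P ≈ 328 W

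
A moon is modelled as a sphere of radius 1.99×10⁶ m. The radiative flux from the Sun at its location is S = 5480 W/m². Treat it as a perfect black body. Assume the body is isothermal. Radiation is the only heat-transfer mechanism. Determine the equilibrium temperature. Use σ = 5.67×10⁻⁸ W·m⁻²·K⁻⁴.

At equilibrium, absorbed power = emitted power.
Absorbing cross-section = πr² = 1.244×10¹³ m²; emitting surface = 4πr² = 4.976×10¹³ m² (ratio 4).
S·A_cross = εσ·A_surf·T⁴  ⇒  T⁴ = S/(4σ).
T⁴ = 1.00·5480/(4·5.67×10⁻⁸) = 2.416×10¹⁰ K⁴.
T = (2.416×10¹⁰)^(1/4).

T ≈ 394 K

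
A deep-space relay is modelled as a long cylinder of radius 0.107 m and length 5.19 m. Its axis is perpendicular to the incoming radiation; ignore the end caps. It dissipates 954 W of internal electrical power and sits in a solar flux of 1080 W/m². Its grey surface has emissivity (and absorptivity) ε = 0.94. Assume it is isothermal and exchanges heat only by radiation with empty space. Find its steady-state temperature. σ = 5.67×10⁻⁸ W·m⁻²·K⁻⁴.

T ≈ 325 K

At steady state, absorbed solar power + internal power = radiated power.
Absorbed: α·S·A_cross = 0.94·1080·1.111 = 1128 W (cross-section 2rL).
Total input = 1128 + 954 = 2082 W.
Radiated: εσ·A_surf·T⁴ with A_surf = 2πrL = 3.489 m².
T⁴ = 2082/(0.94·5.67×10⁻⁸·3.489) = 1.119×10¹⁰ K⁴.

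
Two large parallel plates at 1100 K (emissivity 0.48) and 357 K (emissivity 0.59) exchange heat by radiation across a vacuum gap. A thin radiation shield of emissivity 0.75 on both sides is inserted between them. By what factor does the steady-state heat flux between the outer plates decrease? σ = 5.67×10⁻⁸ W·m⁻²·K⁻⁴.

Without shield: q₀ = σΔ(T⁴)/(1/ε₁+1/ε₂−1) with denominator 2.778.
With shield the two gaps are in series; the resistances add: (1/ε₁+1/ε_s−1)+(1/ε_s+1/ε₂−1) = 2.417+2.028 = 4.445.
Heat-flux ratio q₀/q = 4.445/2.778.

factor ≈ 1.60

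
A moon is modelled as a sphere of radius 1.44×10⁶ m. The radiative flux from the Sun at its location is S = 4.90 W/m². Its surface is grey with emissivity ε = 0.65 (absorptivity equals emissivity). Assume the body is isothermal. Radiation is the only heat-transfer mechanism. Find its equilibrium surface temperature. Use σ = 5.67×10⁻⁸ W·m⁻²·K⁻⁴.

At equilibrium, absorbed power = emitted power.
Absorbing cross-section = πr² = 6.514×10¹² m²; emitting surface = 4πr² = 2.606×10¹³ m² (ratio 4).
εS·A_cross = εσ·A_surf·T⁴  ⇒  T⁴ = S/(4σ)   (ε cancels).
T⁴ = 4.90/(4·5.67×10⁻⁸) = 2.160×10⁷ K⁴.
T = (2.160×10⁷)^(1/4).

T ≈ 68.2 K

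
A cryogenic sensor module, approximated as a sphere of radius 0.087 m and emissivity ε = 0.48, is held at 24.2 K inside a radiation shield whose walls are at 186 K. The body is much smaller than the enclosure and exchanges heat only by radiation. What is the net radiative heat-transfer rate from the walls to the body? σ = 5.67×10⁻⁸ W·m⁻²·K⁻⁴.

P_net ≈ 3.10 W

For a small grey body in a large enclosure: P_net = εσA(T_body⁴ − T_wall⁴).
A = 4πr² = 0.09511 m²; T_body⁴ − T_wall⁴ = 3.430×10⁵ − 1.197×10⁹ = -1.197×10⁹ K⁴.
|P_net| = 0.48·5.67×10⁻⁸·0.09511·1.197×10⁹.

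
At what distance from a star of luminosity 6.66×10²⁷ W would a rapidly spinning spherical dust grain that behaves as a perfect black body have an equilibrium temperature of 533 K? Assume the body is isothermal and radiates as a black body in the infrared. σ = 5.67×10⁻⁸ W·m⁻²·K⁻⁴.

For an isothermal black-emitting sphere, (1−a)S·πr² = σ·4πr²·T⁴ ⇒ S = 4σT⁴/(1−a).
S = 4·5.67×10⁻⁸·(533)⁴/1.00 = 18300 W/m².
Flux falls as S = L/(4πd²), so d = √(L/(4πS)) = √(6.66×10²⁷/(4π·18300)).

d ≈ 1.70×10¹¹ m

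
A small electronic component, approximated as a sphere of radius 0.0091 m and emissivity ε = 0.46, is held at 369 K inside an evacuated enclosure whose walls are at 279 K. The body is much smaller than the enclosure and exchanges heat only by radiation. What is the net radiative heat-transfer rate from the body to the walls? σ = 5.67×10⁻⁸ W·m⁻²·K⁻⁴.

P_net ≈ 0.339 W

For a small grey body in a large enclosure: P_net = εσA(T_body⁴ − T_wall⁴).
A = 4πr² = 0.001041 m²; T_body⁴ − T_wall⁴ = 1.854×10¹⁰ − 6.059×10⁹ = 1.248×10¹⁰ K⁴.
|P_net| = 0.46·5.67×10⁻⁸·0.001041·1.248×10¹⁰.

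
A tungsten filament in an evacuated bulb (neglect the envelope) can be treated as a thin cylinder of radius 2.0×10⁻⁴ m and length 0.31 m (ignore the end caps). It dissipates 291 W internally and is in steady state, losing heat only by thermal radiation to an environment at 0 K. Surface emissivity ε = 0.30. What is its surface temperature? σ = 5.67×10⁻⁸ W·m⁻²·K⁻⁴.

Steady state: internal power = radiated power, P = εσA T⁴.
Radiating area A = 2πrL = 3.896×10⁻⁴ m².
T⁴ = P/(εσA) = 291/(0.30·5.67×10⁻⁸·3.896×10⁻⁴) = 4.392×10¹³ K⁴.
T = (4.392×10¹³)^(1/4).

T ≈ 2570 K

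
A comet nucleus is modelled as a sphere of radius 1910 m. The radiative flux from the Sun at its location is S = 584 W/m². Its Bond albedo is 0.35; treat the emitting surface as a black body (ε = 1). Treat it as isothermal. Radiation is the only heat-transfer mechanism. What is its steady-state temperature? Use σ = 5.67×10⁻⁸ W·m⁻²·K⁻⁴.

At equilibrium, absorbed power = emitted power.
Absorbing cross-section = πr² = 1.146×10⁷ m²; emitting surface = 4πr² = 4.584×10⁷ m² (ratio 4).
(1−a)S·A_cross = εσ·A_surf·T⁴  ⇒  T⁴ = (1−a)S/(4σ).
T⁴ = 0.650·584/(4·5.67×10⁻⁸) = 1.674×10⁹ K⁴.
T = (1.674×10⁹)^(1/4).

T ≈ 202 K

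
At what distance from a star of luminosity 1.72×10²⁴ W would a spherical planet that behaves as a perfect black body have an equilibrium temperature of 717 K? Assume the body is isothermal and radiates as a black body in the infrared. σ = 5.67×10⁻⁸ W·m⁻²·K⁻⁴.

d ≈ 1.51×10⁹ m

For an isothermal black-emitting sphere, (1−a)S·πr² = σ·4πr²·T⁴ ⇒ S = 4σT⁴/(1−a).
S = 4·5.67×10⁻⁸·(717)⁴/1.00 = 59940 W/m².
Flux falls as S = L/(4πd²), so d = √(L/(4πS)) = √(1.72×10²⁴/(4π·59940)).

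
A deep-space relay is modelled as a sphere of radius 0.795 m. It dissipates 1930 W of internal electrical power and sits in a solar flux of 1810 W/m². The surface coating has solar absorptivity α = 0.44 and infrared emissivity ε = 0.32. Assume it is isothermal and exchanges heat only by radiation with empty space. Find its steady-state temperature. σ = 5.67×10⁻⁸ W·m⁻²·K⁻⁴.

At steady state, absorbed solar power + internal power = radiated power.
Absorbed: α·S·A_cross = 0.44·1810·1.986 = 1581 W (cross-section πr²).
Total input = 1581 + 1930 = 3511 W.
Radiated: εσ·A_surf·T⁴ with A_surf = 4πr² = 7.942 m².
T⁴ = 3511/(0.32·5.67×10⁻⁸·7.942) = 2.437×10¹⁰ K⁴.

T ≈ 395 K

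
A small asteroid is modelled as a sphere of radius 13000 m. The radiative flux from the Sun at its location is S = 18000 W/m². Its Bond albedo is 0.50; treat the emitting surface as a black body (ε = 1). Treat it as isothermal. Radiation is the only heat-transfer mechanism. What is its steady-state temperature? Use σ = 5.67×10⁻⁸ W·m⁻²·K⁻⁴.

At equilibrium, absorbed power = emitted power.
Absorbing cross-section = πr² = 5.309×10⁸ m²; emitting surface = 4πr² = 2.124×10⁹ m² (ratio 4).
(1−a)S·A_cross = εσ·A_surf·T⁴  ⇒  T⁴ = (1−a)S/(4σ).
T⁴ = 0.500·18000/(4·5.67×10⁻⁸) = 3.968×10¹⁰ K⁴.
T = (3.968×10¹⁰)^(1/4).

T ≈ 446 K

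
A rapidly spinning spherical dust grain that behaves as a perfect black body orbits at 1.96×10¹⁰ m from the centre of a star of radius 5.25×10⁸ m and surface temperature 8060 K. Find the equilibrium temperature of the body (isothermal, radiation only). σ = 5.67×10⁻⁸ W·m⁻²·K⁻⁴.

The star's surface emits σT_*⁴; at distance d the flux is S = σT_*⁴(R_*/d)².
S = 5.67×10⁻⁸·(8060)⁴·(5.25×10⁸/1.96×10¹⁰)² = 1.717×10⁵ W/m².
For an isothermal sphere T⁴ = (1−a)S/(4σ) = 7.570×10¹¹ K⁴.

T ≈ 933 K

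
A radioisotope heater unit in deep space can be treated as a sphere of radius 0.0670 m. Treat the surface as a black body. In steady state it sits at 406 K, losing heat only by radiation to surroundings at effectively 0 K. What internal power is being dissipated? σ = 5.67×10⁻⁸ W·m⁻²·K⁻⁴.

Steady state: P = εσA T⁴.
A = 4πr² = 0.05641 m²; T⁴ = (406)⁴ = 2.717×10¹⁰ K⁴.
P = 1.0 × 5.67×10⁻⁸ × 0.05641 × 2.717×10¹⁰.

P ≈ 86.9 W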